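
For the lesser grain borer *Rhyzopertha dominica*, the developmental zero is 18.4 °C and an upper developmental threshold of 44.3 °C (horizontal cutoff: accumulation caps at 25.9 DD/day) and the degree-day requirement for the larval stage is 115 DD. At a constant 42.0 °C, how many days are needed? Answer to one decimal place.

Daily accumulation = 42.0 − 18.4 = 23.6 DD/day.
Duration = 115 / 23.6 = 4.873 ≈ 4.9 days.

4.9 days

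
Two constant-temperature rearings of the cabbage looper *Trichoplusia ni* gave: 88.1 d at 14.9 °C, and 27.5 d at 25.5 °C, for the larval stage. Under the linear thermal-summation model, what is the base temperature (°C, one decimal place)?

Linear rate model ⇒ the product D·(T − T_b) is constant across temperatures.
88.1·(14.9 − T_b) = 27.5·(25.5 − T_b)
T_b = (88.1·14.9 − 27.5·25.5) / (88.1 − 27.5) = 611.44 / 60.6 = 10.090 °C ≈ 10.1 °C.

10.1 °C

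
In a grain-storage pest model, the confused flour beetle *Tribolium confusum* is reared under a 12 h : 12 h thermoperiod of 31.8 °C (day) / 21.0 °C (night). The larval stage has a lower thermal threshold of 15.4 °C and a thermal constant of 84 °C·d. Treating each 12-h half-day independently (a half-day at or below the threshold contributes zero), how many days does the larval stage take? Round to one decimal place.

7.6 days

Day half: max(0, 31.8 − 15.4) × 0.5 = 16.4 × 0.5 = 8.20 DD.
Night half: max(0, 21.0 − 15.4) × 0.5 = 5.6 × 0.5 = 2.80 DD.
Per 24 h: 11.00 DD/day.
Duration = 84 / 11.00 = 7.636 ≈ 7.6 days.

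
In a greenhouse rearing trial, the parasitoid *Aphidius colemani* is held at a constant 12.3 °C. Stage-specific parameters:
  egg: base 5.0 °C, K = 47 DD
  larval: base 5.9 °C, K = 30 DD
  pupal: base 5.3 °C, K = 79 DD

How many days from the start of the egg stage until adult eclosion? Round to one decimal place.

egg: 47 / (12.3 − 5.0) = 47 / 7.3 = 6.438 d.
larval: 30 / (12.3 − 5.9) = 30 / 6.4 = 4.688 d.
pupal: 79 / (12.3 − 5.3) = 79 / 7.0 = 11.286 d.
Sum = 22.412 ≈ 22.4 days.

22.4 days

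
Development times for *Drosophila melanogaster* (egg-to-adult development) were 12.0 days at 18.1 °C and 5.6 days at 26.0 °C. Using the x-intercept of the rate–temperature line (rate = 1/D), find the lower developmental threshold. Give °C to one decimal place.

11.2 °C

Under the model K = D·(T − T_b), so D₁·(T₁ − T_b) = D₂·(T₂ − T_b).
12.0·(18.1 − T_b) = 5.6·(26.0 − T_b)
T_b = (12.0·18.1 − 5.6·26.0) / (12.0 − 5.6) = 71.60 / 6.4 = 11.188 °C ≈ 11.2 °C.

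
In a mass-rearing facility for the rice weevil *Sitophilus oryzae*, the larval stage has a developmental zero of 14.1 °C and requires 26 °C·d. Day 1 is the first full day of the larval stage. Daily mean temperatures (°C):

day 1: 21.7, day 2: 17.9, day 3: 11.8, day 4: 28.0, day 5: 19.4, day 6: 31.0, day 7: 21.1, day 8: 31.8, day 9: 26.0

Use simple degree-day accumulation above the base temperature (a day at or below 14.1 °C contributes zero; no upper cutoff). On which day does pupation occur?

Daily DD above 14.1 °C: 7.6, 3.8, 0.0, 13.9, 5.3, 16.9, 7.0, 17.7, 11.9.
Cumulative: 7.6, 11.4, 11.4, 25.3, 30.6, 47.5, 54.5, 72.2, 84.1.
The total first reaches 26 DD on day 5.

day 5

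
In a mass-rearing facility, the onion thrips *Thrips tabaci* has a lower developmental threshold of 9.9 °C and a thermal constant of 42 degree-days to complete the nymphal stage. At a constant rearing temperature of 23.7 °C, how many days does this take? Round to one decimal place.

Daily accumulation = 23.7 − 9.9 = 13.8 DD/day.
Duration = 42 / 13.8 = 3.043 ≈ 3.0 days.

3.0 days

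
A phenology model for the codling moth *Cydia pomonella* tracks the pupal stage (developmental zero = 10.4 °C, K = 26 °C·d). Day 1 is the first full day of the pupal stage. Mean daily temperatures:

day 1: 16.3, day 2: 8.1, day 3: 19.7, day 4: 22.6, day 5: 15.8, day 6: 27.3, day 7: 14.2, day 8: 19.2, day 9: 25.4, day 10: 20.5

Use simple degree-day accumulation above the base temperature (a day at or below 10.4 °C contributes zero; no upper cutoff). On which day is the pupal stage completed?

Daily DD above 10.4 °C: 5.9, 0.0, 9.3, 12.2, 5.4, 16.9, 3.8, 8.8, 15.0, 10.1.
Cumulative: 5.9, 5.9, 15.2, 27.4, 32.8, 49.7, 53.5, 62.3, 77.3, 87.4.
The total first reaches 26 DD on day 4.

day 4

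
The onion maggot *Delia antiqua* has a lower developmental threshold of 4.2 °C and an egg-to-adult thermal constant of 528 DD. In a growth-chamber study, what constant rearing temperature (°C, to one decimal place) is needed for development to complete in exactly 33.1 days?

20.2 °C

Required daily accumulation = 528 / 33.1 = 15.952 DD/day.
T = T_base + 15.952 = 4.2 + 15.952 = 20.152 ≈ 20.2 °C.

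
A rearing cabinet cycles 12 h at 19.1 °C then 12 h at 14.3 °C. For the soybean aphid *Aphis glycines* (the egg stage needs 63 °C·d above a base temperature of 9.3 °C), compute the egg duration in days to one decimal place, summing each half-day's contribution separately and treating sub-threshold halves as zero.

Day half: max(0, 19.1 − 9.3) × 0.5 = 9.8 × 0.5 = 4.90 DD.
Night half: max(0, 14.3 − 9.3) × 0.5 = 5.0 × 0.5 = 2.50 DD.
Per 24 h: 7.40 DD/day.
Duration = 63 / 7.40 = 8.514 ≈ 8.5 days.

8.5 days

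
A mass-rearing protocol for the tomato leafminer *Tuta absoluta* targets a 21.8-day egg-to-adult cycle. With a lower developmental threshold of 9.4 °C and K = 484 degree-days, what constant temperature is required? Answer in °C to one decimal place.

Required daily accumulation = 484 / 21.8 = 22.202 DD/day.
T = T_base + 22.202 = 9.4 + 22.202 = 31.602 ≈ 31.6 °C.

31.6 °C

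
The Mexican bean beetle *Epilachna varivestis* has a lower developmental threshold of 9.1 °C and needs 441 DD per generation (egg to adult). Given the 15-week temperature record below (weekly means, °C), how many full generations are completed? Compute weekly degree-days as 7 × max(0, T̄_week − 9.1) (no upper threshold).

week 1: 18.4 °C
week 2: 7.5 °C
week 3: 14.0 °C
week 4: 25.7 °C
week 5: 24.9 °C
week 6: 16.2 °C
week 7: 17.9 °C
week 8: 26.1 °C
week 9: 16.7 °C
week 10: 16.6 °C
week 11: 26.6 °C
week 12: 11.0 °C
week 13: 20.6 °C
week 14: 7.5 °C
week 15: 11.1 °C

Weekly DD (7 × max(0, T̄ − 9.1)): 65.1, 0.0, 34.3, 116.2, 110.6, 49.7, 61.6, 119.0, 53.2, 52.5, 122.5, 13.3, 80.5, 0.0, 14.0.
Season total = 892.5 DD.
Complete generations = ⌊892.5 / 441⌋ = 2.

2 generations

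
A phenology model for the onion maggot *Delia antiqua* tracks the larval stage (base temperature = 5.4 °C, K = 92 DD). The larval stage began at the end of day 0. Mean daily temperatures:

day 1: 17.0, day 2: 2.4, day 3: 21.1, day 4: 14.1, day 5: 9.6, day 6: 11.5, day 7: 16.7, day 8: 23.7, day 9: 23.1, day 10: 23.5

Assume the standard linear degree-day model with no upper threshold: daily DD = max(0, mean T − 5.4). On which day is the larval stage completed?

Daily DD above 5.4 °C: 11.6, 0.0, 15.7, 8.7, 4.2, 6.1, 11.3, 18.3, 17.7, 18.1.
Cumulative: 11.6, 11.6, 27.3, 36.0, 40.2, 46.3, 57.6, 75.9, 93.6, 111.7.
The total first reaches 92 DD on day 9.

day 9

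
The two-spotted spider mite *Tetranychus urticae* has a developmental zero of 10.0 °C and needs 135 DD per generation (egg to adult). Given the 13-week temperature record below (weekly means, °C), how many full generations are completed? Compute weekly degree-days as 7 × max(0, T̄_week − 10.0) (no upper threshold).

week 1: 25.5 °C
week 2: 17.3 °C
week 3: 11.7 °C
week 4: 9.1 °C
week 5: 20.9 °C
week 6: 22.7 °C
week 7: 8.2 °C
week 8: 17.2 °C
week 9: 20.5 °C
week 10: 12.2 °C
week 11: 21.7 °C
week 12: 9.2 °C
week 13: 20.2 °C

4 generations

Weekly DD (7 × max(0, T̄ − 10.0)): 108.5, 51.1, 11.9, 0.0, 76.3, 88.9, 0.0, 50.4, 73.5, 15.4, 81.9, 0.0, 71.4.
Season total = 629.3 DD.
Complete generations = ⌊629.3 / 135⌋ = 4.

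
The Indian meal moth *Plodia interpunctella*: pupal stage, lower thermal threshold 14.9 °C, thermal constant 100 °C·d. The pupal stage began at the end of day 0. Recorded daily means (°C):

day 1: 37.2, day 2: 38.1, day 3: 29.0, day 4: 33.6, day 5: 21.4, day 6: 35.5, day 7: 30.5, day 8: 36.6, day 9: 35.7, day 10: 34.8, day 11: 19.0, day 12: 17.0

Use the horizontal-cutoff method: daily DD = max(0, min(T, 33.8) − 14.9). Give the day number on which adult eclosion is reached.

day 7

Daily DD above 14.9 °C (capped at 18.9): 18.9, 18.9, 14.1, 18.7, 6.5, 18.9, 15.6, 18.9, 18.9, 18.9, 4.1, 2.1.
Cumulative: 18.9, 37.8, 51.9, 70.6, 77.1, 96.0, 111.6, 130.5, 149.4, 168.3, 172.4, 174.5.
The total first reaches 100 DD on day 7.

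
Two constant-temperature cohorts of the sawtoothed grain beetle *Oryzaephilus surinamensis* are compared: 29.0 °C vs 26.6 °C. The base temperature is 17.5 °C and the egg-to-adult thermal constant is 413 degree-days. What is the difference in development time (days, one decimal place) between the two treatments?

9.5 days

At 29.0 °C: 413 / (29.0 − 17.5) = 413 / 11.5 = 35.913 d.
At 26.6 °C: 413 / (26.6 − 17.5) = 413 / 9.1 = 45.385 d.
Difference = |35.913 − 45.385| = 9.472 ≈ 9.5 days.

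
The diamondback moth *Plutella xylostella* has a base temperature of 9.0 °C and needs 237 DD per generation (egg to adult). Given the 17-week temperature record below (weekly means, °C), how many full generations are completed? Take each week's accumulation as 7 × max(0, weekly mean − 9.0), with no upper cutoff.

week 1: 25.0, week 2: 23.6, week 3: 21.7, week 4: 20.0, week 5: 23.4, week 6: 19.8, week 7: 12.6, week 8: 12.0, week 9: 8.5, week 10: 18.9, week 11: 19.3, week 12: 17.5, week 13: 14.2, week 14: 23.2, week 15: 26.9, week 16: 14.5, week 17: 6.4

4 generations

Weekly DD (7 × max(0, T̄ − 9.0)): 112.0, 102.2, 88.9, 77.0, 100.8, 75.6, 25.2, 21.0, 0.0, 69.3, 72.1, 59.5, 36.4, 99.4, 125.3, 38.5, 0.0.
Season total = 1103.2 DD.
Complete generations = ⌊1103.2 / 237⌋ = 4.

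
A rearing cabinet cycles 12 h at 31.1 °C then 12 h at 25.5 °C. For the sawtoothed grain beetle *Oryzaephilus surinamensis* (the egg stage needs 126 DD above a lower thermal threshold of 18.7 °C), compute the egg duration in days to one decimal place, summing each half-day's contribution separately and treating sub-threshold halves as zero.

Day half: max(0, 31.1 − 18.7) × 0.5 = 12.4 × 0.5 = 6.20 DD.
Night half: max(0, 25.5 − 18.7) × 0.5 = 6.8 × 0.5 = 3.40 DD.
Per 24 h: 9.60 DD/day.
Duration = 126 / 9.60 = 13.125 ≈ 13.1 days.

13.1 days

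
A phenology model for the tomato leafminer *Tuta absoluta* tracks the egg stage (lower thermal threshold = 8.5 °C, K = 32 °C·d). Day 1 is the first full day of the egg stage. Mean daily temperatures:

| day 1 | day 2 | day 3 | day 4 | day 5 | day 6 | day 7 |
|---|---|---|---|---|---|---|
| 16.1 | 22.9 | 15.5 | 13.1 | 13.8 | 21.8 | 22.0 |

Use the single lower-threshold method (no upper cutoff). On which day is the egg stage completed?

Daily DD above 8.5 °C: 7.6, 14.4, 7.0, 4.6, 5.3, 13.3, 13.5.
Cumulative: 7.6, 22.0, 29.0, 33.6, 38.9, 52.2, 65.7.
The total first reaches 32 DD on day 4.

day 4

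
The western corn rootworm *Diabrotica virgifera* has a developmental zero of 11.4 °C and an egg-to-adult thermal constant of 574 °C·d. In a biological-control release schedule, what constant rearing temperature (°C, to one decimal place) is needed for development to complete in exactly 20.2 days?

39.8 °C

Required daily accumulation = 574 / 20.2 = 28.416 DD/day.
T = T_base + 28.416 = 11.4 + 28.416 = 39.816 ≈ 39.8 °C.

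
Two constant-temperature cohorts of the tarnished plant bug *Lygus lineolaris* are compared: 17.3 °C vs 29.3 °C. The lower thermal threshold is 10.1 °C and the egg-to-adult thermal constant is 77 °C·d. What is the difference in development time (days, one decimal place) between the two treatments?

At 17.3 °C: 77 / (17.3 − 10.1) = 77 / 7.2 = 10.694 d.
At 29.3 °C: 77 / (29.3 − 10.1) = 77 / 19.2 = 4.010 d.
Difference = |10.694 − 4.010| = 6.684 ≈ 6.7 days.

6.7 days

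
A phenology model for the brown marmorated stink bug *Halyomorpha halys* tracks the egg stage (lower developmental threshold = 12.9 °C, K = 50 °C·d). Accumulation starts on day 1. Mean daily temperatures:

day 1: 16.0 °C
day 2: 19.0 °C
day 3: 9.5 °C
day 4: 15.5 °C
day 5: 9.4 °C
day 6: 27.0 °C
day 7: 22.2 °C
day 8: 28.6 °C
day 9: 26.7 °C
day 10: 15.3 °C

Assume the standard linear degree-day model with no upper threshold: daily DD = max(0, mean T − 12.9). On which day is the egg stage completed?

day 8

Daily DD above 12.9 °C: 3.1, 6.1, 0.0, 2.6, 0.0, 14.1, 9.3, 15.7, 13.8, 2.4.
Cumulative: 3.1, 9.2, 9.2, 11.8, 11.8, 25.9, 35.2, 50.9, 64.7, 67.1.
The total first reaches 50 DD on day 8.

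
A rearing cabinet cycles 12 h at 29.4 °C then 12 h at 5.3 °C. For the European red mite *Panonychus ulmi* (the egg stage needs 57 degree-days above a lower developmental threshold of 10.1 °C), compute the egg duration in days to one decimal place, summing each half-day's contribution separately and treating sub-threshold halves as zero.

5.9 days

Day half: max(0, 29.4 − 10.1) × 0.5 = 19.3 × 0.5 = 9.65 DD.
Night half: max(0, 5.3 − 10.1) × 0.5 = 0.0 × 0.5 = 0.00 DD.
Per 24 h: 9.65 DD/day.
Duration = 57 / 9.65 = 5.907 ≈ 5.9 days.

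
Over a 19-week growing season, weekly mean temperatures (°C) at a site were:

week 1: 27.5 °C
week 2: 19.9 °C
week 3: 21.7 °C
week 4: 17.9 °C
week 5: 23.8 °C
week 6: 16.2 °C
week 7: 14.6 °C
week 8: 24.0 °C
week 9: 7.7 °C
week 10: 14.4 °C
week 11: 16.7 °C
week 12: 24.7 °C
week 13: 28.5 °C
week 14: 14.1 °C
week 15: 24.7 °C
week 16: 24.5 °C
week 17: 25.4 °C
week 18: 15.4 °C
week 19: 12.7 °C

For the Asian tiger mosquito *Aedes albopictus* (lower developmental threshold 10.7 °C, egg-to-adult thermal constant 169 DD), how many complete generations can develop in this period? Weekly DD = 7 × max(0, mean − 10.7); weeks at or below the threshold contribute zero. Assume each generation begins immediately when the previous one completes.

7 generations

Weekly DD (7 × max(0, T̄ − 10.7)): 117.6, 64.4, 77.0, 50.4, 91.7, 38.5, 27.3, 93.1, 0.0, 25.9, 42.0, 98.0, 124.6, 23.8, 98.0, 96.6, 102.9, 32.9, 14.0.
Season total = 1218.7 DD.
Complete generations = ⌊1218.7 / 169⌋ = 7.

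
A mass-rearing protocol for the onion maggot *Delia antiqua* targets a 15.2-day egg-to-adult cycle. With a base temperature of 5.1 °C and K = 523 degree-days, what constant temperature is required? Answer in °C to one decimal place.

39.5 °C

Required daily accumulation = 523 / 15.2 = 34.408 DD/day.
T = T_base + 34.408 = 5.1 + 34.408 = 39.508 ≈ 39.5 °C.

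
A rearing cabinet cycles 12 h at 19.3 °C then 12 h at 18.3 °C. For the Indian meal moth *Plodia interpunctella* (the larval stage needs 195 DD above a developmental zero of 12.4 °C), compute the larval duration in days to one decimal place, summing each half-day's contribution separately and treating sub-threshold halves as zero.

Day half: max(0, 19.3 − 12.4) × 0.5 = 6.9 × 0.5 = 3.45 DD.
Night half: max(0, 18.3 − 12.4) × 0.5 = 5.9 × 0.5 = 2.95 DD.
Per 24 h: 6.40 DD/day.
Duration = 195 / 6.40 = 30.469 ≈ 30.5 days.

30.5 days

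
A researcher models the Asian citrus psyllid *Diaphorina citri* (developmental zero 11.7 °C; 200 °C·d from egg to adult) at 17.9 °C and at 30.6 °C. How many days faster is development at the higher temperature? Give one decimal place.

21.7 days

At 17.9 °C: 200 / (17.9 − 11.7) = 200 / 6.2 = 32.258 d.
At 30.6 °C: 200 / (30.6 − 11.7) = 200 / 18.9 = 10.582 d.
Difference = |32.258 − 10.582| = 21.676 ≈ 21.7 days.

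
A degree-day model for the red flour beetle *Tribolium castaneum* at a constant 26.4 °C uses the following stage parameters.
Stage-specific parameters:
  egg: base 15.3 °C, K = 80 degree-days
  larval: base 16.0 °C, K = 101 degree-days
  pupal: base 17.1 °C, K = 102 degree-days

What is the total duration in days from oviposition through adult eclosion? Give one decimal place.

27.9 days

egg: 80 / (26.4 − 15.3) = 80 / 11.1 = 7.207 d.
larval: 101 / (26.4 − 16.0) = 101 / 10.4 = 9.712 d.
pupal: 102 / (26.4 − 17.1) = 102 / 9.3 = 10.968 d.
Sum = 27.886 ≈ 27.9 days.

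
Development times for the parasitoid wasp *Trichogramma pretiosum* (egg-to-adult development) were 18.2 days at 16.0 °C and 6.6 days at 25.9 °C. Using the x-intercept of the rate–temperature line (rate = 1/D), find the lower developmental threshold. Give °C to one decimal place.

10.4 °C

Under the model K = D·(T − T_b), so D₁·(T₁ − T_b) = D₂·(T₂ − T_b).
18.2·(16.0 − T_b) = 6.6·(25.9 − T_b)
T_b = (18.2·16.0 − 6.6·25.9) / (18.2 − 6.6) = 120.26 / 11.6 = 10.367 °C ≈ 10.4 °C.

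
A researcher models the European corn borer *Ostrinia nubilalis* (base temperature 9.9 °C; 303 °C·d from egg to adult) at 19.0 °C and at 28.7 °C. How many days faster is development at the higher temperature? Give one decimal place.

At 19.0 °C: 303 / (19.0 − 9.9) = 303 / 9.1 = 33.297 d.
At 28.7 °C: 303 / (28.7 − 9.9) = 303 / 18.8 = 16.117 d.
Difference = |33.297 − 16.117| = 17.180 ≈ 17.2 days.

17.2 days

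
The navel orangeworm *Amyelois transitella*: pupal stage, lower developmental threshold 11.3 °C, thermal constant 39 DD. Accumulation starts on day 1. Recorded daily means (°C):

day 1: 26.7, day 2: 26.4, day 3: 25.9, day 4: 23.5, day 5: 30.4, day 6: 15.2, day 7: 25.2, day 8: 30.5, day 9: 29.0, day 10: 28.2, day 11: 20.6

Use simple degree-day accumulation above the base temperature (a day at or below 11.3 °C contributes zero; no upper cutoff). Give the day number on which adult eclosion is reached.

Daily DD above 11.3 °C: 15.4, 15.1, 14.6, 12.2, 19.1, 3.9, 13.9, 19.2, 17.7, 16.9, 9.3.
Cumulative: 15.4, 30.5, 45.1, 57.3, 76.4, 80.3, 94.2, 113.4, 131.1, 148.0, 157.3.
The total first reaches 39 DD on day 3.

day 3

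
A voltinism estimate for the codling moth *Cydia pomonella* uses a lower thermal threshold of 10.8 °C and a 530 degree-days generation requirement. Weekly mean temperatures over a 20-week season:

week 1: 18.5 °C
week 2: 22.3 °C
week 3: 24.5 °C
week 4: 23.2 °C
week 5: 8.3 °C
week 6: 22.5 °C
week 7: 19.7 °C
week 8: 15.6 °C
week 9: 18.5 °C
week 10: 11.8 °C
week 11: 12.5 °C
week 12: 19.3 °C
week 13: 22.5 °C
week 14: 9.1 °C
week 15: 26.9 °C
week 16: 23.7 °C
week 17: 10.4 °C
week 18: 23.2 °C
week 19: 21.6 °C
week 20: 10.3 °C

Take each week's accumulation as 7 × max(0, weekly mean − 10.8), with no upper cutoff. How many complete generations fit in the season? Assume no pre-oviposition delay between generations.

2 generations

Weekly DD (7 × max(0, T̄ − 10.8)): 53.9, 80.5, 95.9, 86.8, 0.0, 81.9, 62.3, 33.6, 53.9, 7.0, 11.9, 59.5, 81.9, 0.0, 112.7, 90.3, 0.0, 86.8, 75.6, 0.0.
Season total = 1074.5 DD.
Complete generations = ⌊1074.5 / 530⌋ = 2.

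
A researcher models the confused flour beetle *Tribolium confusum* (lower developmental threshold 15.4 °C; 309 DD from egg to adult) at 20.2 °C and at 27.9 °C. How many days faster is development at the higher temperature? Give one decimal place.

At 20.2 °C: 309 / (20.2 − 15.4) = 309 / 4.8 = 64.375 d.
At 27.9 °C: 309 / (27.9 − 15.4) = 309 / 12.5 = 24.720 d.
Difference = |64.375 − 24.720| = 39.655 ≈ 39.7 days.

39.7 days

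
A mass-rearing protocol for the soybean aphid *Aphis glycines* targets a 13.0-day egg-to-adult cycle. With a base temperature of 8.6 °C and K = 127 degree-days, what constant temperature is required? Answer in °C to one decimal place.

Required daily accumulation = 127 / 13.0 = 9.769 DD/day.
T = T_base + 9.769 = 8.6 + 9.769 = 18.369 ≈ 18.4 °C.

18.4 °C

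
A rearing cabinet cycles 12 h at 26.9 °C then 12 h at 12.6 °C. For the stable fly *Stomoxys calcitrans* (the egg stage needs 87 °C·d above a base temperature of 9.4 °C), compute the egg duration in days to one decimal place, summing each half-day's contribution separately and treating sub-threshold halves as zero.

8.4 days

Day half: max(0, 26.9 − 9.4) × 0.5 = 17.5 × 0.5 = 8.75 DD.
Night half: max(0, 12.6 − 9.4) × 0.5 = 3.2 × 0.5 = 1.60 DD.
Per 24 h: 10.35 DD/day.
Duration = 87 / 10.35 = 8.406 ≈ 8.4 days.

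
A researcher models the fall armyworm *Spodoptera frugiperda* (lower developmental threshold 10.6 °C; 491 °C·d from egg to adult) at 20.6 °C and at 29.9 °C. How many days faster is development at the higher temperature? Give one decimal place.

23.7 days

At 20.6 °C: 491 / (20.6 − 10.6) = 491 / 10.0 = 49.100 d.
At 29.9 °C: 491 / (29.9 − 10.6) = 491 / 19.3 = 25.440 d.
Difference = |49.100 − 25.440| = 23.660 ≈ 23.7 days.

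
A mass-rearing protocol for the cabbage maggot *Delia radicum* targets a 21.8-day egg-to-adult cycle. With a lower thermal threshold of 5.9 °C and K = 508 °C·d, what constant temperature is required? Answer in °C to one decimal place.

Required daily accumulation = 508 / 21.8 = 23.303 DD/day.
T = T_base + 23.303 = 5.9 + 23.303 = 29.203 ≈ 29.2 °C.

29.2 °C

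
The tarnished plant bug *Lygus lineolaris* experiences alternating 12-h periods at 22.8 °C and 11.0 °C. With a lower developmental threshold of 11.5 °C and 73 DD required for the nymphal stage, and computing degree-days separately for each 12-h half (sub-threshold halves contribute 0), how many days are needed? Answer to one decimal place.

Day half: max(0, 22.8 − 11.5) × 0.5 = 11.3 × 0.5 = 5.65 DD.
Night half: max(0, 11.0 − 11.5) × 0.5 = 0.0 × 0.5 = 0.00 DD.
Per 24 h: 5.65 DD/day.
Duration = 73 / 5.65 = 12.920 ≈ 12.9 days.

12.9 days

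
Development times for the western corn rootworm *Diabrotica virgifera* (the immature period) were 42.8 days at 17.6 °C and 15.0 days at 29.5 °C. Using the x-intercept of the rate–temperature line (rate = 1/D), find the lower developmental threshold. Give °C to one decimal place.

11.2 °C

Equal thermal constants: D₁(T₁ − T_b) = D₂(T₂ − T_b).
42.8·(17.6 − T_b) = 15.0·(29.5 − T_b)
T_b = (42.8·17.6 − 15.0·29.5) / (42.8 − 15.0) = 310.78 / 27.8 = 11.179 °C ≈ 11.2 °C.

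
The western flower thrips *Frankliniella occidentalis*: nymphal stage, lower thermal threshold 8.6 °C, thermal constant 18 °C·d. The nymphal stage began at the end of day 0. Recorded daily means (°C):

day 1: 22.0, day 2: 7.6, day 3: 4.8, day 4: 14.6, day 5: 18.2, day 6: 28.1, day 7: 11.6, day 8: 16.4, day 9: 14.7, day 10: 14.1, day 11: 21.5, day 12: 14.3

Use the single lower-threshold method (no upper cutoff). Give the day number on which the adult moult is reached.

Daily DD above 8.6 °C: 13.4, 0.0, 0.0, 6.0, 9.6, 19.5, 3.0, 7.8, 6.1, 5.5, 12.9, 5.7.
Cumulative: 13.4, 13.4, 13.4, 19.4, 29.0, 48.5, 51.5, 59.3, 65.4, 70.9, 83.8, 89.5.
The total first reaches 18 DD on day 4.

day 4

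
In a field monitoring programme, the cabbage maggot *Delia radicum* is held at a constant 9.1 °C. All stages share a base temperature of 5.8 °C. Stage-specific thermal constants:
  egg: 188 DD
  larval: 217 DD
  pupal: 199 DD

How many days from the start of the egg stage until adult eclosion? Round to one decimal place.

183.0 days

Daily accumulation at 9.1 °C = 9.1 − 5.8 = 3.3 DD/day.
Total K = 188 + 217 + 199 = 604 DD.
Total duration = 604 / 3.3 = 183.030 ≈ 183.0 days.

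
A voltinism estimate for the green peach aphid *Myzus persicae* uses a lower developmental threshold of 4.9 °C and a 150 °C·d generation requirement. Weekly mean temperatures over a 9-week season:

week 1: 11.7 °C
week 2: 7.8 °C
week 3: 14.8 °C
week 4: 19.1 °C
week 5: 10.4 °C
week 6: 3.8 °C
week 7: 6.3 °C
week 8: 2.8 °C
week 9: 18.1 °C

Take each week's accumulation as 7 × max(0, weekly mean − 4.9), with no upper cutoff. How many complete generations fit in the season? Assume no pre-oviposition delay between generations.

Weekly DD (7 × max(0, T̄ − 4.9)): 47.6, 20.3, 69.3, 99.4, 38.5, 0.0, 9.8, 0.0, 92.4.
Season total = 377.3 DD.
Complete generations = ⌊377.3 / 150⌋ = 2.

2 generations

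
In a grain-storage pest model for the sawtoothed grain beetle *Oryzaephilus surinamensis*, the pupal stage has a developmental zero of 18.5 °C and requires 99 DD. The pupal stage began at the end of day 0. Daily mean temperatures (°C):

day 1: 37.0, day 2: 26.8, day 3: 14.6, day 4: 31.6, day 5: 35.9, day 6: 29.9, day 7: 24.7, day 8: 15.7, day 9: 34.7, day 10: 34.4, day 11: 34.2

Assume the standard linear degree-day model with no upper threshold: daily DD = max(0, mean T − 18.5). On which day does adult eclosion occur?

day 10

Daily DD above 18.5 °C: 18.5, 8.3, 0.0, 13.1, 17.4, 11.4, 6.2, 0.0, 16.2, 15.9, 15.7.
Cumulative: 18.5, 26.8, 26.8, 39.9, 57.3, 68.7, 74.9, 74.9, 91.1, 107.0, 122.7.
The total first reaches 99 DD on day 10.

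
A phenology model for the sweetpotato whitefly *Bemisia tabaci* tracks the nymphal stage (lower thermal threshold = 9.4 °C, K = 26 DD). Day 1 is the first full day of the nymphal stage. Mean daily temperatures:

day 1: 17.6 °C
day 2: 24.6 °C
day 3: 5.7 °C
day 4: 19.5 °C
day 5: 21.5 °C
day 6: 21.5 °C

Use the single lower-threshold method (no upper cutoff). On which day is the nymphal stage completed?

Daily DD above 9.4 °C: 8.2, 15.2, 0.0, 10.1, 12.1, 12.1.
Cumulative: 8.2, 23.4, 23.4, 33.5, 45.6, 57.7.
The total first reaches 26 DD on day 4.

day 4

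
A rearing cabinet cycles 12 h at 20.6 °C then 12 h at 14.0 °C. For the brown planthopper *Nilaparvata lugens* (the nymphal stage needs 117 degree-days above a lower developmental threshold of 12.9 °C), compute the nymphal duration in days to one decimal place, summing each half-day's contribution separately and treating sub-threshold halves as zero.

26.6 days

Day half: max(0, 20.6 − 12.9) × 0.5 = 7.7 × 0.5 = 3.85 DD.
Night half: max(0, 14.0 − 12.9) × 0.5 = 1.1 × 0.5 = 0.55 DD.
Per 24 h: 4.40 DD/day.
Duration = 117 / 4.40 = 26.591 ≈ 26.6 days.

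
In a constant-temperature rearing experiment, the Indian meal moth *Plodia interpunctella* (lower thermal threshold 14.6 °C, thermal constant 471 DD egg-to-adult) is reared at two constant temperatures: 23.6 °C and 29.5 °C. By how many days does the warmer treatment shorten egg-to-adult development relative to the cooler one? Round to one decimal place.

20.7 days

At 23.6 °C: 471 / (23.6 − 14.6) = 471 / 9.0 = 52.333 d.
At 29.5 °C: 471 / (29.5 − 14.6) = 471 / 14.9 = 31.611 d.
Difference = |52.333 − 31.611| = 20.723 ≈ 20.7 days.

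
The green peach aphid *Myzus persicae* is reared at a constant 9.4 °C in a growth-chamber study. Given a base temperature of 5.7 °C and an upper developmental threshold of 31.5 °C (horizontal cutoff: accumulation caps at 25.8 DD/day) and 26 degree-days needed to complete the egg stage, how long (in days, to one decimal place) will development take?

7.0 days

Daily accumulation = 9.4 − 5.7 = 3.7 DD/day.
Duration = 26 / 3.7 = 7.027 ≈ 7.0 days.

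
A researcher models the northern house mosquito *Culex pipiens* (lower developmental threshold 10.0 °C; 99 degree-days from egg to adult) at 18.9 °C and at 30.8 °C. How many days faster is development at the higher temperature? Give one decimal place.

6.4 days

At 18.9 °C: 99 / (18.9 − 10.0) = 99 / 8.9 = 11.124 d.
At 30.8 °C: 99 / (30.8 − 10.0) = 99 / 20.8 = 4.760 d.
Difference = |11.124 − 4.760| = 6.364 ≈ 6.4 days.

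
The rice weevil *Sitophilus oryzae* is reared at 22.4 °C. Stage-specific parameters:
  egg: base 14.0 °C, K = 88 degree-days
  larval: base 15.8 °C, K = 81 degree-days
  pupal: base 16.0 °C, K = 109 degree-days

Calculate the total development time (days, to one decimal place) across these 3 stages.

egg: 88 / (22.4 − 14.0) = 88 / 8.4 = 10.476 d.
larval: 81 / (22.4 − 15.8) = 81 / 6.6 = 12.273 d.
pupal: 109 / (22.4 − 16.0) = 109 / 6.4 = 17.031 d.
Sum = 39.780 ≈ 39.8 days.

39.8 days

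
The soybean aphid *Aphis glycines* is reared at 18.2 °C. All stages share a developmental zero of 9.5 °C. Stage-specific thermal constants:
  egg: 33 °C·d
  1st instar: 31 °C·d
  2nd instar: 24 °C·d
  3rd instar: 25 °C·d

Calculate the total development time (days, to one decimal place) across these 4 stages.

13.0 days

Daily accumulation at 18.2 °C = 18.2 − 9.5 = 8.7 DD/day.
Total K = 33 + 31 + 24 + 25 = 113 DD.
Total duration = 113 / 8.7 = 12.989 ≈ 13.0 days.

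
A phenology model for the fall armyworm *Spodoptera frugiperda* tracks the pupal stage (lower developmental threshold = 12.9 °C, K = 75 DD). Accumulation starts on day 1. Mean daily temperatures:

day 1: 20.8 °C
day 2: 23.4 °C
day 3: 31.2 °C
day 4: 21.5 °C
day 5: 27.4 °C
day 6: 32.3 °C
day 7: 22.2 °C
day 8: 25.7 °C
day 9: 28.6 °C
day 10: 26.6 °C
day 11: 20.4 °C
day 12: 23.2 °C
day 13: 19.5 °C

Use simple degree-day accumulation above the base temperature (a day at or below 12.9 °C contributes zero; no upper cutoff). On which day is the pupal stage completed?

day 6

Daily DD above 12.9 °C: 7.9, 10.5, 18.3, 8.6, 14.5, 19.4, 9.3, 12.8, 15.7, 13.7, 7.5, 10.3, 6.6.
Cumulative: 7.9, 18.4, 36.7, 45.3, 59.8, 79.2, 88.5, 101.3, 117.0, 130.7, 138.2, 148.5, 155.1.
The total first reaches 75 DD on day 6.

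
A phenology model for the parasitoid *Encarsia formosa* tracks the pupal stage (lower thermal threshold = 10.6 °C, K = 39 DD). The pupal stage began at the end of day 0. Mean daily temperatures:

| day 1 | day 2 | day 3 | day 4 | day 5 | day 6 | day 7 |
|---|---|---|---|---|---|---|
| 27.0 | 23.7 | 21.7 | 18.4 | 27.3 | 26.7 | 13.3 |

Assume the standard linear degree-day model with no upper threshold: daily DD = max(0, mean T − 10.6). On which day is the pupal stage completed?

Daily DD above 10.6 °C: 16.4, 13.1, 11.1, 7.8, 16.7, 16.1, 2.7.
Cumulative: 16.4, 29.5, 40.6, 48.4, 65.1, 81.2, 83.9.
The total first reaches 39 DD on day 3.

day 3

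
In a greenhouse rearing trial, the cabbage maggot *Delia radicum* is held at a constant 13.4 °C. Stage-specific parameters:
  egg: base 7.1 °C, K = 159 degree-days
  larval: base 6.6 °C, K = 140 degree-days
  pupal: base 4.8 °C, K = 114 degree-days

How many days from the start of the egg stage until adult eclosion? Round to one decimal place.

59.1 days

egg: 159 / (13.4 − 7.1) = 159 / 6.3 = 25.238 d.
larval: 140 / (13.4 − 6.6) = 140 / 6.8 = 20.588 d.
pupal: 114 / (13.4 − 4.8) = 114 / 8.6 = 13.256 d.
Sum = 59.082 ≈ 59.1 days.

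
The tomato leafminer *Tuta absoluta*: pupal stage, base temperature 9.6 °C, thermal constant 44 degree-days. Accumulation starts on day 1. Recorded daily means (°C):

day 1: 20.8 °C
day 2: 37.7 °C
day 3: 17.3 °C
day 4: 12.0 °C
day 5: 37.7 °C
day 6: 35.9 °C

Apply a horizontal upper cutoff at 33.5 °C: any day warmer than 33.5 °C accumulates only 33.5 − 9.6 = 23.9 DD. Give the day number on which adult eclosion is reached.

day 4

Daily DD above 9.6 °C (capped at 23.9): 11.2, 23.9, 7.7, 2.4, 23.9, 23.9.
Cumulative: 11.2, 35.1, 42.8, 45.2, 69.1, 93.0.
The total first reaches 44 DD on day 4.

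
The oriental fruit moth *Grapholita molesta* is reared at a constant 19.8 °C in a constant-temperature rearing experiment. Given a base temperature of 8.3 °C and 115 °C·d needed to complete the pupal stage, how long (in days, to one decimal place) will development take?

10.0 days

Daily accumulation = 19.8 − 8.3 = 11.5 DD/day.
Duration = 115 / 11.5 = 10.000 ≈ 10.0 days.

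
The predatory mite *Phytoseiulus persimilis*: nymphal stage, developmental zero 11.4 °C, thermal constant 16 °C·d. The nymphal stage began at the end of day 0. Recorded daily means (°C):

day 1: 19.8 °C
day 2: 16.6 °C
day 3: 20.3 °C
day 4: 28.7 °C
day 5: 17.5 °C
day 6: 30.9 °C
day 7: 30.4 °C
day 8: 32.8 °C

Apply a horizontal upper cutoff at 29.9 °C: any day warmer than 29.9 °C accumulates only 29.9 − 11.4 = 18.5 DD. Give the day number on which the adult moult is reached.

Daily DD above 11.4 °C (capped at 18.5): 8.4, 5.2, 8.9, 17.3, 6.1, 18.5, 18.5, 18.5.
Cumulative: 8.4, 13.6, 22.5, 39.8, 45.9, 64.4, 82.9, 101.4.
The total first reaches 16 DD on day 3.

day 3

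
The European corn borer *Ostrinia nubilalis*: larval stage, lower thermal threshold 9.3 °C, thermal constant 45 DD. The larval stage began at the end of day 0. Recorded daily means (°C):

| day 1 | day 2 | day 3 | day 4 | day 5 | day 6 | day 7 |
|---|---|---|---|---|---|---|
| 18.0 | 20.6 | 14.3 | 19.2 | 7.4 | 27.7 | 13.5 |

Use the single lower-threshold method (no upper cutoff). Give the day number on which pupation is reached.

day 6

Daily DD above 9.3 °C: 8.7, 11.3, 5.0, 9.9, 0.0, 18.4, 4.2.
Cumulative: 8.7, 20.0, 25.0, 34.9, 34.9, 53.3, 57.5.
The total first reaches 45 DD on day 6.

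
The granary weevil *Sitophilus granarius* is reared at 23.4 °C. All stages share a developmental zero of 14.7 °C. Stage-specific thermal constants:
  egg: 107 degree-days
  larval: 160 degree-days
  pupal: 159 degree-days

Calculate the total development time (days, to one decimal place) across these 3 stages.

Daily accumulation at 23.4 °C = 23.4 − 14.7 = 8.7 DD/day.
Total K = 107 + 160 + 159 = 426 DD.
Total duration = 426 / 8.7 = 48.966 ≈ 49.0 days.

49.0 days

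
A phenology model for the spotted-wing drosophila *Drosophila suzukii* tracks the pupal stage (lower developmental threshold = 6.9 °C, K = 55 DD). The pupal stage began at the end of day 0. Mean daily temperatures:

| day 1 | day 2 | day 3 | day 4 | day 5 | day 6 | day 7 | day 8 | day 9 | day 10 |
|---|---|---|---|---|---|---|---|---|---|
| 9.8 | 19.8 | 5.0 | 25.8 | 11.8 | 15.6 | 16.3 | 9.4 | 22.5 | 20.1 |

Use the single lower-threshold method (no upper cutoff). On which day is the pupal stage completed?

day 7

Daily DD above 6.9 °C: 2.9, 12.9, 0.0, 18.9, 4.9, 8.7, 9.4, 2.5, 15.6, 13.2.
Cumulative: 2.9, 15.8, 15.8, 34.7, 39.6, 48.3, 57.7, 60.2, 75.8, 89.0.
The total first reaches 55 DD on day 7.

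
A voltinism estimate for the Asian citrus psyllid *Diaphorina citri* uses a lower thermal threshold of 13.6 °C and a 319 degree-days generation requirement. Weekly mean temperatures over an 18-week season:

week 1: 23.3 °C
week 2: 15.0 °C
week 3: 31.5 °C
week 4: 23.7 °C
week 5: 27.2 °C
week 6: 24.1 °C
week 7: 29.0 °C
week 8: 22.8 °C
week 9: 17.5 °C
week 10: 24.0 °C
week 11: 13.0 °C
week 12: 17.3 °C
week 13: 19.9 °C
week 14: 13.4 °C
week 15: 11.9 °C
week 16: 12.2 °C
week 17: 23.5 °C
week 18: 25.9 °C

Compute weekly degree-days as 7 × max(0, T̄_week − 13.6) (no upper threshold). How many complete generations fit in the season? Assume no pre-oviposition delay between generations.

2 generations

Weekly DD (7 × max(0, T̄ − 13.6)): 67.9, 9.8, 125.3, 70.7, 95.2, 73.5, 107.8, 64.4, 27.3, 72.8, 0.0, 25.9, 44.1, 0.0, 0.0, 0.0, 69.3, 86.1.
Season total = 940.1 DD.
Complete generations = ⌊940.1 / 319⌋ = 2.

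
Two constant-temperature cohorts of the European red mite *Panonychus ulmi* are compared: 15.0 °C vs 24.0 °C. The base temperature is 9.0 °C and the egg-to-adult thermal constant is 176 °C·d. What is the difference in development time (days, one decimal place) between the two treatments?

At 15.0 °C: 176 / (15.0 − 9.0) = 176 / 6.0 = 29.333 d.
At 24.0 °C: 176 / (24.0 − 9.0) = 176 / 15.0 = 11.733 d.
Difference = |29.333 − 11.733| = 17.600 ≈ 17.6 days.

17.6 days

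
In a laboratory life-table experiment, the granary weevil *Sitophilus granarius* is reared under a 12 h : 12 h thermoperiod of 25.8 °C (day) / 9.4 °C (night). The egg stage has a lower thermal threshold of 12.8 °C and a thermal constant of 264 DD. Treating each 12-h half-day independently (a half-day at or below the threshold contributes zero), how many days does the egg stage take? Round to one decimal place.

Day half: max(0, 25.8 − 12.8) × 0.5 = 13.0 × 0.5 = 6.50 DD.
Night half: max(0, 9.4 − 12.8) × 0.5 = 0.0 × 0.5 = 0.00 DD.
Per 24 h: 6.50 DD/day.
Duration = 264 / 6.50 = 40.615 ≈ 40.6 days.

40.6 days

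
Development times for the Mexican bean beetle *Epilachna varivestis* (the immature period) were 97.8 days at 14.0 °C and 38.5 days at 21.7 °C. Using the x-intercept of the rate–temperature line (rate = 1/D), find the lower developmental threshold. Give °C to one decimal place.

9.0 °C

Under the model K = D·(T − T_b), so D₁·(T₁ − T_b) = D₂·(T₂ − T_b).
97.8·(14.0 − T_b) = 38.5·(21.7 − T_b)
T_b = (97.8·14.0 − 38.5·21.7) / (97.8 − 38.5) = 533.75 / 59.3 = 9.001 °C ≈ 9.0 °C.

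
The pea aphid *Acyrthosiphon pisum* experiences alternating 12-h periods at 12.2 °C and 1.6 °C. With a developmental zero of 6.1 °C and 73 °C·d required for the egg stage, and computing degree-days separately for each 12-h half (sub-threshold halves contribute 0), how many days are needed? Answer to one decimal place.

Day half: max(0, 12.2 − 6.1) × 0.5 = 6.1 × 0.5 = 3.05 DD.
Night half: max(0, 1.6 − 6.1) × 0.5 = 0.0 × 0.5 = 0.00 DD.
Per 24 h: 3.05 DD/day.
Duration = 73 / 3.05 = 23.934 ≈ 23.9 days.

23.9 days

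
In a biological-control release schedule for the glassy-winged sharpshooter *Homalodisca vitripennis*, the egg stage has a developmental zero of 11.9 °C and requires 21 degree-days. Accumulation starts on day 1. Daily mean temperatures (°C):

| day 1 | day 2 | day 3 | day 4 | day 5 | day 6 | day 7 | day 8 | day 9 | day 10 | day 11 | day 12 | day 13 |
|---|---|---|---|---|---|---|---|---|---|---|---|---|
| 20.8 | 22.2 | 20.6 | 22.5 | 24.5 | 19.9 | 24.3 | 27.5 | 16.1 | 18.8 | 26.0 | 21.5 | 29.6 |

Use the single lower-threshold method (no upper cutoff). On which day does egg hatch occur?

Daily DD above 11.9 °C: 8.9, 10.3, 8.7, 10.6, 12.6, 8.0, 12.4, 15.6, 4.2, 6.9, 14.1, 9.6, 17.7.
Cumulative: 8.9, 19.2, 27.9, 38.5, 51.1, 59.1, 71.5, 87.1, 91.3, 98.2, 112.3, 121.9, 139.6.
The total first reaches 21 DD on day 3.

day 3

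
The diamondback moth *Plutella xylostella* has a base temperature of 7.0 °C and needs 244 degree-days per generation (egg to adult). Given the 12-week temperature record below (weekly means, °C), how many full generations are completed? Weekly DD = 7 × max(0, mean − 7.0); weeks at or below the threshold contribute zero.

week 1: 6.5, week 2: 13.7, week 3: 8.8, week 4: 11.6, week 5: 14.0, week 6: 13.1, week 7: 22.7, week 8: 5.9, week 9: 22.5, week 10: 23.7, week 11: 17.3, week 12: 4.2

2 generations

Weekly DD (7 × max(0, T̄ − 7.0)): 0.0, 46.9, 12.6, 32.2, 49.0, 42.7, 109.9, 0.0, 108.5, 116.9, 72.1, 0.0.
Season total = 590.8 DD.
Complete generations = ⌊590.8 / 244⌋ = 2.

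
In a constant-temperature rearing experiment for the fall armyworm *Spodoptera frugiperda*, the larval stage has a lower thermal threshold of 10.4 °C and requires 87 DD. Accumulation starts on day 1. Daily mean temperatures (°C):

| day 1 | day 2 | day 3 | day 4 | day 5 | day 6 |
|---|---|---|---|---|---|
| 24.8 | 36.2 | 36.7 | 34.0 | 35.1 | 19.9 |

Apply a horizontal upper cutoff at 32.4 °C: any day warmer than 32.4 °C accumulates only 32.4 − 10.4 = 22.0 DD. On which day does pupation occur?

Daily DD above 10.4 °C (capped at 22.0): 14.4, 22.0, 22.0, 22.0, 22.0, 9.5.
Cumulative: 14.4, 36.4, 58.4, 80.4, 102.4, 111.9.
The total first reaches 87 DD on day 5.

day 5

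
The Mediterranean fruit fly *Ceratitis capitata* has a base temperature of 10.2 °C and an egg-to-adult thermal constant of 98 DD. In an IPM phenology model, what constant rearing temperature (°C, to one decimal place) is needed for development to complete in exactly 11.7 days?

Required daily accumulation = 98 / 11.7 = 8.376 DD/day.
T = T_base + 8.376 = 10.2 + 8.376 = 18.576 ≈ 18.6 °C.

18.6 °C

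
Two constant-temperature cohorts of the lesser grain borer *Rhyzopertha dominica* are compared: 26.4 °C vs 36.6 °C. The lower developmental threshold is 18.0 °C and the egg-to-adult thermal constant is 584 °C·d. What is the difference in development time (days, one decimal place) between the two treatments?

At 26.4 °C: 584 / (26.4 − 18.0) = 584 / 8.4 = 69.524 d.
At 36.6 °C: 584 / (36.6 − 18.0) = 584 / 18.6 = 31.398 d.
Difference = |69.524 − 31.398| = 38.126 ≈ 38.1 days.

38.1 days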